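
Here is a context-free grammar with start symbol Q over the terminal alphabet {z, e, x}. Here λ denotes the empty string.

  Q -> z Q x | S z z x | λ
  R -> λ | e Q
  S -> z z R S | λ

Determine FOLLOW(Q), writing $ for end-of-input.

FIRST(R) = {λ, e}
FIRST(S) = {λ, z}
FIRST(Q) = {λ, z}  (via S z z x)
FOLLOW(Q) includes $ since Q is the start symbol.
FOLLOW(S): in Q->S z z x, S is followed by z z x with FIRST {z}; in S->z z R S, the suffix after S is empty (adds nothing new). Thus FOLLOW(S) = {z}.
FOLLOW(R): in S->z z R S, R is followed by S with FIRST {λ, z}; in S->z z R S, the suffix after R is nullable, so FOLLOW(R) ⊇ FOLLOW(S) = {z}. Thus FOLLOW(R) = {z}.
FOLLOW(Q): in Q->z Q x, Q is followed by x with FIRST {x}; in R->e Q, the suffix after Q is empty, so FOLLOW(Q) ⊇ FOLLOW(R) = {z}. Thus FOLLOW(Q) = {$, x, z}.

{$, x, z}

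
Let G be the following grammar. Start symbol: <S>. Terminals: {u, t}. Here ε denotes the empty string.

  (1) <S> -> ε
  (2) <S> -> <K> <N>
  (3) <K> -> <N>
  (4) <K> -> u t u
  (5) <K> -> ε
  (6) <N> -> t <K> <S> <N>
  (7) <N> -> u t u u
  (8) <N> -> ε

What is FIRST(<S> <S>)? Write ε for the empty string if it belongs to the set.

FIRST(<N>): from <N>->t <K> <S> <N> we get {t}; from <N>->u t u u we get {u}; from <N>->ε we get {ε}. So FIRST(<N>) = {ε, t, u}.
FIRST(<K>): from <K>-><N> we get {ε, t, u}; from <K>->u t u we get {u}; from <K>->ε we get {ε}. So FIRST(<K>) = {ε, t, u}.
FIRST(<S>): from <S>->ε we get {ε}; from <S>-><K> <N> we get {ε, t, u}. So FIRST(<S>) = {ε, t, u}.
FIRST(<S> <S>): take FIRST of each symbol in turn, carrying on past any symbol whose FIRST contains ε; result {ε, t, u}.

{ε, t, u}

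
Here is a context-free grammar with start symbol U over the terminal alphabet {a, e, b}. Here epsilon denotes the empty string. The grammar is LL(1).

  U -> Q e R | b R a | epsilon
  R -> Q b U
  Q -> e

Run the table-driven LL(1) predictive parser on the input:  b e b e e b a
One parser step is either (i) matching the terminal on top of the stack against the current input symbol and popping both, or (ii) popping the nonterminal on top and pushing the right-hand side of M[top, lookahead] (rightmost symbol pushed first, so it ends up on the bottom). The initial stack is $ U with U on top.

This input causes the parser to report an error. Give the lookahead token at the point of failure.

      Stack      Input            Action
   1  $ U        b e b e e b a $  expand U -> b R a
   2  $ a R b    b e b e e b a $  match b
   3  $ a R      e b e e b a $    expand R -> Q b U
   4  $ a U b Q  e b e e b a $    expand Q -> e
   5  $ a U b e  e b e e b a $    match e
   6  $ a U b    b e e b a $      match b
   7  $ a U      e e b a $        expand U -> Q e R
   8  $ a R e Q  e e b a $        expand Q -> e
   9  $ a R e e  e e b a $        match e
  10  $ a R e    e b a $          match e
  11  $ a R      b a $            error: M[R, b] is empty

b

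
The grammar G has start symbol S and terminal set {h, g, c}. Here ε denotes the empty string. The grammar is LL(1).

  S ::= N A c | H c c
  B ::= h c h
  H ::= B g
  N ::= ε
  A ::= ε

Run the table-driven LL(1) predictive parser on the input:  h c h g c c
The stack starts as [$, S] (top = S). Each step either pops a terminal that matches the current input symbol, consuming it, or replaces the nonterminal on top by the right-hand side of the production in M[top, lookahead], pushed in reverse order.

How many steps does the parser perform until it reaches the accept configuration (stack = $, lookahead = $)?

9

step 1: stack=$ S  input=h c h g c c $  — expand S ::= H c c
step 2: stack=$ c c H  input=h c h g c c $  — expand H ::= B g
step 3: stack=$ c c g B  input=h c h g c c $  — expand B ::= h c h
step 4: stack=$ c c g h c h  input=h c h g c c $  — match h
step 5: stack=$ c c g h c  input=c h g c c $  — match c
step 6: stack=$ c c g h  input=h g c c $  — match h
step 7: stack=$ c c g  input=g c c $  — match g
step 8: stack=$ c c  input=c c $  — match c
step 9: stack=$ c  input=c $  — match c
Accept reached after 9 steps.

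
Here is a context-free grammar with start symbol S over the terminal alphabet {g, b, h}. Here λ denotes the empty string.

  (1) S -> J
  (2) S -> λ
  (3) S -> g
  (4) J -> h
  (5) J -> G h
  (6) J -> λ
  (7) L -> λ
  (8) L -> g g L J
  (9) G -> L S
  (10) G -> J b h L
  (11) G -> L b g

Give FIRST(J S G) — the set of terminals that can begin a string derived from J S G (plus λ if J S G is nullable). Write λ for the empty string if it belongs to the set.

FIRST(L): from L->λ we get {λ}; from L->g g L J we get {g}. So FIRST(L) = {λ, g}.
FIRST(S): from S->J we get {λ, b, g, h}; from S->λ we get {λ}; from S->g we get {g}. So FIRST(S) = {λ, b, g, h}.
FIRST(J): from J->h we get {h}; from J->G h we get {b, g, h}; from J->λ we get {λ}. So FIRST(J) = {λ, b, g, h}.
FIRST(G): from G->L S we get {λ, b, g, h}; from G->J b h L we get {b, g, h}; from G->L b g we get {b, g}. So FIRST(G) = {λ, b, g, h}.
FIRST(J S G): take FIRST of each symbol in turn, carrying on past any symbol whose FIRST contains λ; result {λ, b, g, h}.

{λ, b, g, h}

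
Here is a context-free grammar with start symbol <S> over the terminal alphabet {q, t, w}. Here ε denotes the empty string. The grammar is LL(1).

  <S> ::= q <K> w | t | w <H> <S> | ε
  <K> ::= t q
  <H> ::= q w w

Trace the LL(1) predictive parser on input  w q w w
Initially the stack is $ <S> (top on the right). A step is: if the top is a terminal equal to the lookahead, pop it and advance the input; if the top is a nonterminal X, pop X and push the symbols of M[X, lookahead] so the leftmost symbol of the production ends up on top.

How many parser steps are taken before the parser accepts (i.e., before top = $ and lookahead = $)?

step 1: stack=$ <S>  input=w q w w $  — expand <S> ::= w <H> <S>
step 2: stack=$ <S> <H> w  input=w q w w $  — match w
step 3: stack=$ <S> <H>  input=q w w $  — expand <H> ::= q w w
step 4: stack=$ <S> w w q  input=q w w $  — match q
step 5: stack=$ <S> w w  input=w w $  — match w
step 6: stack=$ <S> w  input=w $  — match w
step 7: stack=$ <S>  input=$  — expand <S> ::= ε
Accept reached after 7 steps.

7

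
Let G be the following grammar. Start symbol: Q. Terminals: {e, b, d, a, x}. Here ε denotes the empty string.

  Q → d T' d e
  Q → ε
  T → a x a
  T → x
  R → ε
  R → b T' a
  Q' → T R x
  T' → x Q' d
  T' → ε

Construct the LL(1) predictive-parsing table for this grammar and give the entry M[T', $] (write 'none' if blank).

none

FIRST(Q) = {ε, d}
FIRST(T) = {a, x}
FIRST(R) = {ε, b}
FIRST(T') = {ε, x}
FIRST(Q') = {a, x}  (via T R x)
FOLLOW(Q) includes $ since Q is the start symbol.
FOLLOW(T'): in Q→d T' d e, T' is followed by d e with FIRST {d}; in R→b T' a, T' is followed by a with FIRST {a}. Thus FOLLOW(T') = {a, d}.
For T' → x Q' d: FIRST(x Q' d) = {x}, so it goes in M[T', t] for t ∈ {x}.
For T' → ε: FIRST(ε) = {ε}, so it goes in M[T', t] for t ∈ {}; since ε ∈ FIRST, also for every t ∈ FOLLOW(T') = {a, d}.
None of these place a production in M[T', $].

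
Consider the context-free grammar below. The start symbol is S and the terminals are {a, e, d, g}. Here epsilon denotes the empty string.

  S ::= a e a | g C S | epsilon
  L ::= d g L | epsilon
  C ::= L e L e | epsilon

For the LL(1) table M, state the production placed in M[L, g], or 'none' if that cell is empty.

none

FIRST(S): from S::=a e a we get {a}; from S::=g C S we get {g}; from S::=epsilon we get {epsilon}. So FIRST(S) = {epsilon, a, g}.
FIRST(L): from L::=d g L we get {d}; from L::=epsilon we get {epsilon}. So FIRST(L) = {epsilon, d}.
FIRST(C): from C::=L e L e we get {d, e}; from C::=epsilon we get {epsilon}. So FIRST(C) = {epsilon, d, e}.
FOLLOW(S) includes $ since S is the start symbol.
FOLLOW(L): in L::=d g L, the suffix after L is empty (adds nothing new); in C::=L e L e (occurrence 1), L is followed by e L e with FIRST {e}; in C::=L e L e (occurrence 2), L is followed by e with FIRST {e}. Thus FOLLOW(L) = {e}.
For L ::= d g L: FIRST(d g L) = {d}, so it goes in M[L, t] for t ∈ {d}.
For L ::= epsilon: FIRST(epsilon) = {epsilon}, so it goes in M[L, t] for t ∈ {}; since epsilon ∈ FIRST, also for every t ∈ FOLLOW(L) = {e}.
None of these place a production in M[L, g].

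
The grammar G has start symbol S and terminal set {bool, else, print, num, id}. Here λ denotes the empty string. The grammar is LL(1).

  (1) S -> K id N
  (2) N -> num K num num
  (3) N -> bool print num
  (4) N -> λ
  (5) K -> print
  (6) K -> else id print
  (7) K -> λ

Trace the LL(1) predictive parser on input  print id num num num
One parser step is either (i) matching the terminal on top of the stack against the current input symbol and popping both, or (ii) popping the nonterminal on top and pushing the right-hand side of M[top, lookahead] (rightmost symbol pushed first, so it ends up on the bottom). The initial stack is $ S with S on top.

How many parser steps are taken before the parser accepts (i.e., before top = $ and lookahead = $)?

9

     Stack            Input                   Action
  1  $ S              print id num num num $  expand S -> K id N
  2  $ N id K         print id num num num $  expand K -> print
  3  $ N id print     print id num num num $  match print
  4  $ N id           id num num num $        match id
  5  $ N              num num num $           expand N -> num K num num
  6  $ num num K num  num num num $           match num
  7  $ num num K      num num $               expand K -> λ
  8  $ num num        num num $               match num
  9  $ num            num $                   match num
Accept reached after 9 steps.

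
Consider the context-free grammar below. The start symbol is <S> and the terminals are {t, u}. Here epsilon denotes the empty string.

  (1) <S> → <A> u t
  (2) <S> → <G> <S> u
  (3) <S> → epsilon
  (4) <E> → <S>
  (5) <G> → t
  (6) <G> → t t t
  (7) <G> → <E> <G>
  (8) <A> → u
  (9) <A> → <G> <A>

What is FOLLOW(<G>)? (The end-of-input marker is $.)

FIRST(<S>) = {epsilon, t, u}  (via <A> u t, <G> <S> u)
FIRST(<E>) = {epsilon, t, u}  (via <S>)
FIRST(<G>) = {t, u}  (via <E> <G>)
FIRST(<A>) = {t, u}  (via <G> <A>)
FOLLOW(<S>) includes $ since <S> is the start symbol.
FOLLOW(<E>): in <G>→<E> <G>, <E> is followed by <G> with FIRST {t, u}. Thus FOLLOW(<E>) = {t, u}.
FOLLOW(<S>): in <S>→<G> <S> u, <S> is followed by u with FIRST {u}; in <E>→<S>, the suffix after <S> is empty, so FOLLOW(<S>) ⊇ FOLLOW(<E>) = {t, u}. Thus FOLLOW(<S>) = {$, t, u}.
FOLLOW(<G>): in <S>→<G> <S> u, <G> is followed by <S> u with FIRST {t, u}; in <G>→<E> <G>, the suffix after <G> is empty (adds nothing new); in <A>→<G> <A>, <G> is followed by <A> with FIRST {t, u}. Thus FOLLOW(<G>) = {t, u}.
FOLLOW(<A>): in <S>→<A> u t, <A> is followed by u t with FIRST {u}; in <A>→<G> <A>, the suffix after <A> is empty (adds nothing new). Thus FOLLOW(<A>) = {u}.

{t, u}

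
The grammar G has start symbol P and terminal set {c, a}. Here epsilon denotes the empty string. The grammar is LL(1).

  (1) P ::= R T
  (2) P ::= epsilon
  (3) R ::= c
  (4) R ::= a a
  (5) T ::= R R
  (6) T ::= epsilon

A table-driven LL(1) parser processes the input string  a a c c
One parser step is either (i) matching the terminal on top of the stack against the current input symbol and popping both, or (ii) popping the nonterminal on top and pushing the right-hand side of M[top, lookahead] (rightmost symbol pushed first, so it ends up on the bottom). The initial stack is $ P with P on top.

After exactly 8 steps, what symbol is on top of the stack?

step 1: stack=$ P  input=a a c c $  — expand P ::= R T
step 2: stack=$ T R  input=a a c c $  — expand R ::= a a
step 3: stack=$ T a a  input=a a c c $  — match a
step 4: stack=$ T a  input=a c c $  — match a
step 5: stack=$ T  input=c c $  — expand T ::= R R
step 6: stack=$ R R  input=c c $  — expand R ::= c
step 7: stack=$ R c  input=c c $  — match c
step 8: stack=$ R  input=c $  — expand R ::= c
Stack after step 8: $ c (top = c).

c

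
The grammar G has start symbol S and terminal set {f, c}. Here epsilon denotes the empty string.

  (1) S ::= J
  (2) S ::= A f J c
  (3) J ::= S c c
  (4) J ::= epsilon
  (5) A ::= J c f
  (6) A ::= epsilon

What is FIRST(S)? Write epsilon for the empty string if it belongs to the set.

{epsilon, c, f}

FIRST(S): from S::=J we get {epsilon, c, f}; from S::=A f J c we get {c, f}. So FIRST(S) = {epsilon, c, f}.
FIRST(J): from J::=S c c we get {c, f}; from J::=epsilon we get {epsilon}. So FIRST(J) = {epsilon, c, f}.
FIRST(A): from A::=J c f we get {c, f}; from A::=epsilon we get {epsilon}. So FIRST(A) = {epsilon, c, f}.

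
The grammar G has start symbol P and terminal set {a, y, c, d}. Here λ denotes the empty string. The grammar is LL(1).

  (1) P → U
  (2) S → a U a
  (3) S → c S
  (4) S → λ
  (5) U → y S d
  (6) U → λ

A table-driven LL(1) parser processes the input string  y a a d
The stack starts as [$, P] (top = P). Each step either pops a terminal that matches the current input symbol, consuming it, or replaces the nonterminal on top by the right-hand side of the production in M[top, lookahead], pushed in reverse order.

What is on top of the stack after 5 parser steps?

U

     Stack      Input      Action
  1  $ P        y a a d $  expand P → U
  2  $ U        y a a d $  expand U → y S d
  3  $ d S y    y a a d $  match y
  4  $ d S      a a d $    expand S → a U a
  5  $ d a U a  a a d $    match a
Stack after step 5: $ d a U (top = U).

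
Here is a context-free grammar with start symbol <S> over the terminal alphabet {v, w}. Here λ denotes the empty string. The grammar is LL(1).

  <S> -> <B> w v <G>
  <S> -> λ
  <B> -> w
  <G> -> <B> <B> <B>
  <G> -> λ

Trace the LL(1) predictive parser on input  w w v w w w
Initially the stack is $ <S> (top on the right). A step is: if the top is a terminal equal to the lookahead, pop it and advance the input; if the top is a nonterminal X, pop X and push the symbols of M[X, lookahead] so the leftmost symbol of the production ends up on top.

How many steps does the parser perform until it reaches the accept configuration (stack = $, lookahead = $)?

12

      Stack          Input          Action
   1  $ <S>          w w v w w w $  expand <S> -> <B> w v <G>
   2  $ <G> v w <B>  w w v w w w $  expand <B> -> w
   3  $ <G> v w w    w w v w w w $  match w
   4  $ <G> v w      w v w w w $    match w
   5  $ <G> v        v w w w $      match v
   6  $ <G>          w w w $        expand <G> -> <B> <B> <B>
   7  $ <B> <B> <B>  w w w $        expand <B> -> w
   8  $ <B> <B> w    w w w $        match w
   9  $ <B> <B>      w w $          expand <B> -> w
  10  $ <B> w        w w $          match w
  11  $ <B>          w $            expand <B> -> w
  12  $ w            w $            match w
Accept reached after 12 steps.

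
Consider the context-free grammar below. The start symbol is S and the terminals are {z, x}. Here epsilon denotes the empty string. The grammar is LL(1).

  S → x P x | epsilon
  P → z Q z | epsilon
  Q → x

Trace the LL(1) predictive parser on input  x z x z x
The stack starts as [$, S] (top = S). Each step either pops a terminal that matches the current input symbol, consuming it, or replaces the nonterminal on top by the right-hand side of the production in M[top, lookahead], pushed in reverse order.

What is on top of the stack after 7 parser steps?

x

     Stack      Input        Action
  1  $ S        x z x z x $  expand S → x P x
  2  $ x P x    x z x z x $  match x
  3  $ x P      z x z x $    expand P → z Q z
  4  $ x z Q z  z x z x $    match z
  5  $ x z Q    x z x $      expand Q → x
  6  $ x z x    x z x $      match x
  7  $ x z      z x $        match z
Stack after step 7: $ x (top = x).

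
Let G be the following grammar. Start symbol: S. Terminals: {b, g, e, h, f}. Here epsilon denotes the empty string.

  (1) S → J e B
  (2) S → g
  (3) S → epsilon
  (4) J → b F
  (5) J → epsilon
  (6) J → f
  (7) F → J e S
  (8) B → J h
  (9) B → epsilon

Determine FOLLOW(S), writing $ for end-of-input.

FIRST(J) = {epsilon, b, f}
FIRST(S) = {epsilon, b, e, f, g}  (via J e B)
FIRST(F) = {b, e, f}  (via J e S)
FIRST(B) = {epsilon, b, f, h}  (via J h)
FOLLOW(S) includes $ since S is the start symbol.
FOLLOW(J): in S→J e B, J is followed by e B with FIRST {e}; in F→J e S, J is followed by e S with FIRST {e}; in B→J h, J is followed by h with FIRST {h}. Thus FOLLOW(J) = {e, h}.
FOLLOW(F): in J→b F, the suffix after F is empty, so FOLLOW(F) ⊇ FOLLOW(J) = {e, h}. Thus FOLLOW(F) = {e, h}.
FOLLOW(S): in F→J e S, the suffix after S is empty, so FOLLOW(S) ⊇ FOLLOW(F) = {e, h}. Thus FOLLOW(S) = {$, e, h}.
FOLLOW(B): in S→J e B, the suffix after B is empty, so FOLLOW(B) ⊇ FOLLOW(S) = {$, e, h}. Thus FOLLOW(B) = {$, e, h}.

{$, e, h}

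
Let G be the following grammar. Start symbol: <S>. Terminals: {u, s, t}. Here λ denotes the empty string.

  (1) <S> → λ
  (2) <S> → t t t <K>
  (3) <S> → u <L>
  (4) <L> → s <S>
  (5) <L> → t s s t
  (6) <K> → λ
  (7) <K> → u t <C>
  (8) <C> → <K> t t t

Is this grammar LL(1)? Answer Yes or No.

Yes

FIRST(<S>) = {λ, t, u}
FIRST(<L>) = {s, t}
FIRST(<K>) = {λ, u}
FIRST(<C>) = {t, u}
FOLLOW(<S>) = {$}
FOLLOW(<L>) = {$}
FOLLOW(<K>) = {$, t}
FOLLOW(<C>) = {$, t}
Each cell of M receives at most one production.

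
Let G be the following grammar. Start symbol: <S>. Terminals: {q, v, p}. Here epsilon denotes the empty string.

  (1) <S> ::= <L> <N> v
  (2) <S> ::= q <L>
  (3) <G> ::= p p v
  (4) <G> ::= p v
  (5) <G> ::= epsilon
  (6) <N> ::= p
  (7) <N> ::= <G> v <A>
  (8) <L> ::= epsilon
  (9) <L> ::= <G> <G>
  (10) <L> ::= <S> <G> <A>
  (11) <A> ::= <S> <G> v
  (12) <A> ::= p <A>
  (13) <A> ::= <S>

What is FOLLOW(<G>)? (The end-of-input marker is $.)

{$, p, q, v}

FIRST(<G>) = {epsilon, p}
FIRST(<N>) = {p, v}  (via <G> v <A>)
FIRST(<S>) = {p, q, v}  (via <L> <N> v)
FIRST(<L>) = {epsilon, p, q, v}  (via <G> <G>, <S> <G> <A>)
FIRST(<A>) = {p, q, v}  (via <S> <G> v, <S>)
FOLLOW(<S>) includes $ since <S> is the start symbol.
FOLLOW(<N>): in <S>::=<L> <N> v, <N> is followed by v with FIRST {v}. Thus FOLLOW(<N>) = {v}.
FOLLOW(<S>): in <L>::=<S> <G> <A>, <S> is followed by <G> <A> with FIRST {p, q, v}; in <A>::=<S> <G> v, <S> is followed by <G> v with FIRST {p, v}; in <A>::=<S>, the suffix after <S> is empty, so FOLLOW(<S>) ⊇ FOLLOW(<A>) = {$, p, q, v}. Thus FOLLOW(<S>) = {$, p, q, v}.
FOLLOW(<L>): in <S>::=<L> <N> v, <L> is followed by <N> v with FIRST {p, v}; in <S>::=q <L>, the suffix after <L> is empty, so FOLLOW(<L>) ⊇ FOLLOW(<S>) = {$, p, q, v}. Thus FOLLOW(<L>) = {$, p, q, v}.
FOLLOW(<G>): in <N>::=<G> v <A>, <G> is followed by v <A> with FIRST {v}; in <L>::=<G> <G> (occurrence 1), <G> is followed by <G> with FIRST {epsilon, p}; in <L>::=<G> <G> (occurrence 1), the suffix after <G> is nullable, so FOLLOW(<G>) ⊇ FOLLOW(<L>) = {$, p, q, v}; in <L>::=<G> <G> (occurrence 2), the suffix after <G> is empty, so FOLLOW(<G>) ⊇ FOLLOW(<L>) = {$, p, q, v}; in <L>::=<S> <G> <A>, <G> is followed by <A> with FIRST {p, q, v}; in <A>::=<S> <G> v, <G> is followed by v with FIRST {v}. Thus FOLLOW(<G>) = {$, p, q, v}.
FOLLOW(<A>): in <N>::=<G> v <A>, the suffix after <A> is empty, so FOLLOW(<A>) ⊇ FOLLOW(<N>) = {v}; in <L>::=<S> <G> <A>, the suffix after <A> is empty, so FOLLOW(<A>) ⊇ FOLLOW(<L>) = {$, p, q, v}; in <A>::=p <A>, the suffix after <A> is empty (adds nothing new). Thus FOLLOW(<A>) = {$, p, q, v}.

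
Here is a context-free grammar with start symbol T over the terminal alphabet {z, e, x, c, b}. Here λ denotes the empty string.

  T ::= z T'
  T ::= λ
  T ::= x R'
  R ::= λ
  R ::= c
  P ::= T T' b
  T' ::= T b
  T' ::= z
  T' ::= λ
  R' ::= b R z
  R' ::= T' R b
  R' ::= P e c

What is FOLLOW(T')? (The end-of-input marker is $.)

{$, b, c, x, z}

FIRST(T): from T::=z T' we get {z}; from T::=λ we get {λ}; from T::=x R' we get {x}. So FIRST(T) = {λ, x, z}.
FIRST(R): from R::=λ we get {λ}; from R::=c we get {c}. So FIRST(R) = {λ, c}.
FIRST(T'): from T'::=T b we get {b, x, z}; from T'::=z we get {z}; from T'::=λ we get {λ}. So FIRST(T') = {λ, b, x, z}.
FIRST(P): from P::=T T' b we get {b, x, z}. So FIRST(P) = {b, x, z}.
FIRST(R'): from R'::=b R z we get {b}; from R'::=T' R b we get {b, c, x, z}; from R'::=P e c we get {b, x, z}. So FIRST(R') = {b, c, x, z}.
FOLLOW(T) includes $ since T is the start symbol.
FOLLOW(T): in P::=T T' b, T is followed by T' b with FIRST {b, x, z}; in T'::=T b, T is followed by b with FIRST {b}. Thus FOLLOW(T) = {$, b, x, z}.
FOLLOW(R): in R'::=b R z, R is followed by z with FIRST {z}; in R'::=T' R b, R is followed by b with FIRST {b}. Thus FOLLOW(R) = {b, z}.
FOLLOW(P): in R'::=P e c, P is followed by e c with FIRST {e}. Thus FOLLOW(P) = {e}.
FOLLOW(T'): in T::=z T', the suffix after T' is empty, so FOLLOW(T') ⊇ FOLLOW(T) = {$, b, x, z}; in P::=T T' b, T' is followed by b with FIRST {b}; in R'::=T' R b, T' is followed by R b with FIRST {b, c}. Thus FOLLOW(T') = {$, b, c, x, z}.
FOLLOW(R'): in T::=x R', the suffix after R' is empty, so FOLLOW(R') ⊇ FOLLOW(T) = {$, b, x, z}. Thus FOLLOW(R') = {$, b, x, z}.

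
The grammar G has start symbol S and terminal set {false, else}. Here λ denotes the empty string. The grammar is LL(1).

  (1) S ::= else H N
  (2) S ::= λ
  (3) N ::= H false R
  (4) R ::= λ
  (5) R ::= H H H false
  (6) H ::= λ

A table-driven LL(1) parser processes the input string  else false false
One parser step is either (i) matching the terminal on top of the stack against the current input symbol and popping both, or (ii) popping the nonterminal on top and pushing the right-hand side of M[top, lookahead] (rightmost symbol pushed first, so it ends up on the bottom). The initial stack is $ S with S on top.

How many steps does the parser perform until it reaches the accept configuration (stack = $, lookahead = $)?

11

      Stack          Input               Action
   1  $ S            else false false $  expand S ::= else H N
   2  $ N H else     else false false $  match else
   3  $ N H          false false $       expand H ::= λ
   4  $ N            false false $       expand N ::= H false R
   5  $ R false H    false false $       expand H ::= λ
   6  $ R false      false false $       match false
   7  $ R            false $             expand R ::= H H H false
   8  $ false H H H  false $             expand H ::= λ
   9  $ false H H    false $             expand H ::= λ
  10  $ false H      false $             expand H ::= λ
  11  $ false        false $             match false
Accept reached after 11 steps.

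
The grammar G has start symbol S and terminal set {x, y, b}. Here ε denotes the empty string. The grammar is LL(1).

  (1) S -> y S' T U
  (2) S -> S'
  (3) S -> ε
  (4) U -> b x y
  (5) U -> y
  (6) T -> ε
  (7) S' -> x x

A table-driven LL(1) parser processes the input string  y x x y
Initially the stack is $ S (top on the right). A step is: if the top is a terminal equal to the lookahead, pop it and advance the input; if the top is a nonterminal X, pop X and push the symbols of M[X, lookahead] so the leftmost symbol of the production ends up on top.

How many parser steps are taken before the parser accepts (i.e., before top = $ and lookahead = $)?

8

step 1: stack=$ S  input=y x x y $  — expand S -> y S' T U
step 2: stack=$ U T S' y  input=y x x y $  — match y
step 3: stack=$ U T S'  input=x x y $  — expand S' -> x x
step 4: stack=$ U T x x  input=x x y $  — match x
step 5: stack=$ U T x  input=x y $  — match x
step 6: stack=$ U T  input=y $  — expand T -> ε
step 7: stack=$ U  input=y $  — expand U -> y
step 8: stack=$ y  input=y $  — match y
Accept reached after 8 steps.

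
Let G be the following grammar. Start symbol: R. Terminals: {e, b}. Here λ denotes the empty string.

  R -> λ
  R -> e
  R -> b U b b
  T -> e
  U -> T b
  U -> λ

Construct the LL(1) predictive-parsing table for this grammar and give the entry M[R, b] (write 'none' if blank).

R -> b U b b

FIRST(R): from R->λ we get {λ}; from R->e we get {e}; from R->b U b b we get {b}. So FIRST(R) = {λ, b, e}.
FIRST(T): from T->e we get {e}. So FIRST(T) = {e}.
FIRST(U): from U->T b we get {e}; from U->λ we get {λ}. So FIRST(U) = {λ, e}.
FOLLOW(R) includes $ since R is the start symbol.
FOLLOW(R): R appears on no right-hand side. Thus FOLLOW(R) = {$}.
For R -> λ: FIRST(λ) = {λ}, so it goes in M[R, t] for t ∈ {}; since λ ∈ FIRST, also for every t ∈ FOLLOW(R) = {$}.
For R -> e: FIRST(e) = {e}, so it goes in M[R, t] for t ∈ {e}.
For R -> b U b b: FIRST(b U b b) = {b}, so it goes in M[R, t] for t ∈ {b}.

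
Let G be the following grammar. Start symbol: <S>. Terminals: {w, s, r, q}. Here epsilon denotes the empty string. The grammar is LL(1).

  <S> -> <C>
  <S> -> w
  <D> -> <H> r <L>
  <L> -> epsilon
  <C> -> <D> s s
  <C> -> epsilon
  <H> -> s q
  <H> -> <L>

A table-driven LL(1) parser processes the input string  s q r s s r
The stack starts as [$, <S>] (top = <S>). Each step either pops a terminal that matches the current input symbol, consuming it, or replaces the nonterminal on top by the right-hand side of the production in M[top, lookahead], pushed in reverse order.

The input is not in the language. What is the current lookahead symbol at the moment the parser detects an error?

step 1: stack=$ <S>  input=s q r s s r $  — expand <S> -> <C>
step 2: stack=$ <C>  input=s q r s s r $  — expand <C> -> <D> s s
step 3: stack=$ s s <D>  input=s q r s s r $  — expand <D> -> <H> r <L>
step 4: stack=$ s s <L> r <H>  input=s q r s s r $  — expand <H> -> s q
step 5: stack=$ s s <L> r q s  input=s q r s s r $  — match s
step 6: stack=$ s s <L> r q  input=q r s s r $  — match q
step 7: stack=$ s s <L> r  input=r s s r $  — match r
step 8: stack=$ s s <L>  input=s s r $  — expand <L> -> epsilon
step 9: stack=$ s s  input=s s r $  — match s
step 10: stack=$ s  input=s r $  — match s
step 11: stack=$  input=r $  — error: stack empty but input remains

r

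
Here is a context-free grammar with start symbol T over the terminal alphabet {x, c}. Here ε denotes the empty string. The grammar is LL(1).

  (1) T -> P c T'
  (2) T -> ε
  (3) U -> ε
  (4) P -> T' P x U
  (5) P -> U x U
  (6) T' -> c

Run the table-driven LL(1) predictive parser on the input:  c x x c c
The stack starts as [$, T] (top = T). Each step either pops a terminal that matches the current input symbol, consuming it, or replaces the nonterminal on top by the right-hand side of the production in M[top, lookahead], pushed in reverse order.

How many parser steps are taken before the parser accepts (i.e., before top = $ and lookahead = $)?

13

      Stack             Input        Action
   1  $ T               c x x c c $  expand T -> P c T'
   2  $ T' c P          c x x c c $  expand P -> T' P x U
   3  $ T' c U x P T'   c x x c c $  expand T' -> c
   4  $ T' c U x P c    c x x c c $  match c
   5  $ T' c U x P      x x c c $    expand P -> U x U
   6  $ T' c U x U x U  x x c c $    expand U -> ε
   7  $ T' c U x U x    x x c c $    match x
   8  $ T' c U x U      x c c $      expand U -> ε
   9  $ T' c U x        x c c $      match x
  10  $ T' c U          c c $        expand U -> ε
  11  $ T' c            c c $        match c
  12  $ T'              c $          expand T' -> c
  13  $ c               c $          match c
Accept reached after 13 steps.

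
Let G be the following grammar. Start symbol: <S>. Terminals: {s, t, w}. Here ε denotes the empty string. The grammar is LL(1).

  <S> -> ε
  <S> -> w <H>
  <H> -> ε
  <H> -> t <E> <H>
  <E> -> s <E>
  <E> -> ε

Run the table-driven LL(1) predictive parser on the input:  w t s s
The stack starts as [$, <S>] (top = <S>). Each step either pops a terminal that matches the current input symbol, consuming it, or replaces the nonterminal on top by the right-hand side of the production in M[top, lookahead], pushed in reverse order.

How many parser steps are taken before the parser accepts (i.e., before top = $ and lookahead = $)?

      Stack        Input      Action
   1  $ <S>        w t s s $  expand <S> -> w <H>
   2  $ <H> w      w t s s $  match w
   3  $ <H>        t s s $    expand <H> -> t <E> <H>
   4  $ <H> <E> t  t s s $    match t
   5  $ <H> <E>    s s $      expand <E> -> s <E>
   6  $ <H> <E> s  s s $      match s
   7  $ <H> <E>    s $        expand <E> -> s <E>
   8  $ <H> <E> s  s $        match s
   9  $ <H> <E>    $          expand <E> -> ε
  10  $ <H>        $          expand <H> -> ε
Accept reached after 10 steps.

10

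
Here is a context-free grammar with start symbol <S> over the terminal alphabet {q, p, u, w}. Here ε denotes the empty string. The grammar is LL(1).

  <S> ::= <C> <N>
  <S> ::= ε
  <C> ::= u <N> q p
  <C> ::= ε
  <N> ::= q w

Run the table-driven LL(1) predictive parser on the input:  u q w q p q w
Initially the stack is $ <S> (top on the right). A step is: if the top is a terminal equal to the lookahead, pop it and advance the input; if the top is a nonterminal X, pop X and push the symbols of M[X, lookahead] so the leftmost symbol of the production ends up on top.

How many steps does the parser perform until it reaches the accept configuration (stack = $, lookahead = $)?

      Stack            Input            Action
   1  $ <S>            u q w q p q w $  expand <S> ::= <C> <N>
   2  $ <N> <C>        u q w q p q w $  expand <C> ::= u <N> q p
   3  $ <N> p q <N> u  u q w q p q w $  match u
   4  $ <N> p q <N>    q w q p q w $    expand <N> ::= q w
   5  $ <N> p q w q    q w q p q w $    match q
   6  $ <N> p q w      w q p q w $      match w
   7  $ <N> p q        q p q w $        match q
   8  $ <N> p          p q w $          match p
   9  $ <N>            q w $            expand <N> ::= q w
  10  $ w q            q w $            match q
  11  $ w              w $              match w
Accept reached after 11 steps.

11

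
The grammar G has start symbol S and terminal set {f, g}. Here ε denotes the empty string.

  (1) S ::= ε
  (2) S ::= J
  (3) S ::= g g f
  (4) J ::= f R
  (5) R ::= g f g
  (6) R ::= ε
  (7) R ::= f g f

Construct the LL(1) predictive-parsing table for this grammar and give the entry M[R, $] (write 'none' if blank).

FIRST(J) = {f}
FIRST(R) = {ε, f, g}
FIRST(S) = {ε, f, g}  (via J)
FOLLOW(S) includes $ since S is the start symbol.
FOLLOW(J): in S::=J, the suffix after J is empty, so FOLLOW(J) ⊇ FOLLOW(S) = {$}. Thus FOLLOW(J) = {$}.
FOLLOW(R): in J::=f R, the suffix after R is empty, so FOLLOW(R) ⊇ FOLLOW(J) = {$}. Thus FOLLOW(R) = {$}.
For R ::= g f g: FIRST(g f g) = {g}, so it goes in M[R, t] for t ∈ {g}.
For R ::= ε: FIRST(ε) = {ε}, so it goes in M[R, t] for t ∈ {}; since ε ∈ FIRST, also for every t ∈ FOLLOW(R) = {$}.
For R ::= f g f: FIRST(f g f) = {f}, so it goes in M[R, t] for t ∈ {f}.

R ::= ε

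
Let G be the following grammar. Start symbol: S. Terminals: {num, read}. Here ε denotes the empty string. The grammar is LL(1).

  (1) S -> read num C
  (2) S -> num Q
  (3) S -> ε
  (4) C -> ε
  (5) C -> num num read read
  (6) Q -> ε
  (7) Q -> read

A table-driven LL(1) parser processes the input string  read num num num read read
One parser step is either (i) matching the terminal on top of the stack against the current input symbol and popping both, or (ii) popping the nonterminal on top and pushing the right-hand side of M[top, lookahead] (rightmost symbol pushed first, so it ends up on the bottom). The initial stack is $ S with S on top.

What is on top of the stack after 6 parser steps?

     Stack                Input                         Action
  1  $ S                  read num num num read read $  expand S -> read num C
  2  $ C num read         read num num num read read $  match read
  3  $ C num              num num num read read $       match num
  4  $ C                  num num read read $           expand C -> num num read read
  5  $ read read num num  num num read read $           match num
  6  $ read read num      num read read $               match num
Stack after step 6: $ read read (top = read).

read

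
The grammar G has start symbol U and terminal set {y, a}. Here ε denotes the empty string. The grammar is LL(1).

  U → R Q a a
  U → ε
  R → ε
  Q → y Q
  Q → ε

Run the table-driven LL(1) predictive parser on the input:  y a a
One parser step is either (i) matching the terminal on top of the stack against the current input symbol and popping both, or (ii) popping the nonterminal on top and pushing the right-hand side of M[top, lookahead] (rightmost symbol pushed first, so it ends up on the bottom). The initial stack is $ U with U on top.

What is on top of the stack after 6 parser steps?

a

step 1: stack=$ U  input=y a a $  — expand U → R Q a a
step 2: stack=$ a a Q R  input=y a a $  — expand R → ε
step 3: stack=$ a a Q  input=y a a $  — expand Q → y Q
step 4: stack=$ a a Q y  input=y a a $  — match y
step 5: stack=$ a a Q  input=a a $  — expand Q → ε
step 6: stack=$ a a  input=a a $  — match a
Stack after step 6: $ a (top = a).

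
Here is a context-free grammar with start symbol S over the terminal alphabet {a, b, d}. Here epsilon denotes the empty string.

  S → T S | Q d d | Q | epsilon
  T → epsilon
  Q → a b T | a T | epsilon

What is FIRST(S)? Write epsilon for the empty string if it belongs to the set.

FIRST(T): from T→epsilon we get {epsilon}. So FIRST(T) = {epsilon}.
FIRST(Q): from Q→a b T we get {a}; from Q→a T we get {a}; from Q→epsilon we get {epsilon}. So FIRST(Q) = {epsilon, a}.
FIRST(S): from S→T S we get {epsilon, a, d}; from S→Q d d we get {a, d}; from S→Q we get {epsilon, a}; from S→epsilon we get {epsilon}. So FIRST(S) = {epsilon, a, d}.

{epsilon, a, d}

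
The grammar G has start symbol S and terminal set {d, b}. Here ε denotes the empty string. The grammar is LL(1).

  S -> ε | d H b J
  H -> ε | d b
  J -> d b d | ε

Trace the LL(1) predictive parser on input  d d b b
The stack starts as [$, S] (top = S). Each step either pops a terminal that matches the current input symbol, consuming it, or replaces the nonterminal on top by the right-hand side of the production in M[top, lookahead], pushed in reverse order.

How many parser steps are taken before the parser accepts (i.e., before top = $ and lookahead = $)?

     Stack      Input      Action
  1  $ S        d d b b $  expand S -> d H b J
  2  $ J b H d  d d b b $  match d
  3  $ J b H    d b b $    expand H -> d b
  4  $ J b b d  d b b $    match d
  5  $ J b b    b b $      match b
  6  $ J b      b $        match b
  7  $ J        $          expand J -> ε
Accept reached after 7 steps.

7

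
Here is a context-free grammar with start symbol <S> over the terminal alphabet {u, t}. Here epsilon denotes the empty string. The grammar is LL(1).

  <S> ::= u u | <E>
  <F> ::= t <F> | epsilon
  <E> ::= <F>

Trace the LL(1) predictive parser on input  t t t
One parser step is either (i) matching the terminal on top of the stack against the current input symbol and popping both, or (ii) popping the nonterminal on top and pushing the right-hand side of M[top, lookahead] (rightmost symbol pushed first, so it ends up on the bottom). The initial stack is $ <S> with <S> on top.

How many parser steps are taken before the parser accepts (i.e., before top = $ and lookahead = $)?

9

     Stack    Input    Action
  1  $ <S>    t t t $  expand <S> ::= <E>
  2  $ <E>    t t t $  expand <E> ::= <F>
  3  $ <F>    t t t $  expand <F> ::= t <F>
  4  $ <F> t  t t t $  match t
  5  $ <F>    t t $    expand <F> ::= t <F>
  6  $ <F> t  t t $    match t
  7  $ <F>    t $      expand <F> ::= t <F>
  8  $ <F> t  t $      match t
  9  $ <F>    $        expand <F> ::= epsilon
Accept reached after 9 steps.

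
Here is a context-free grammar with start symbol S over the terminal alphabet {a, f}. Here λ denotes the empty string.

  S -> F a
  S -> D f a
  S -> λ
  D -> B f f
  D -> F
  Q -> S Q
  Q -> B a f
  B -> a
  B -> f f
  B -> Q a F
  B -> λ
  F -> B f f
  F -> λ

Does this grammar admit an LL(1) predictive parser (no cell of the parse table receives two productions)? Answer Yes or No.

FIRST(S) = {λ, a, f}
FIRST(D) = {λ, a, f}
FIRST(Q) = {a, f}
FIRST(B) = {λ, a, f}
FIRST(F) = {λ, a, f}
FOLLOW(S) = {$, a, f}
FOLLOW(D) = {f}
FOLLOW(Q) = {a}
FOLLOW(B) = {a, f}
FOLLOW(F) = {a, f}
Cell M[B, a] receives both B -> a and B -> Q a F and B -> λ — the grammar is not LL(1).

No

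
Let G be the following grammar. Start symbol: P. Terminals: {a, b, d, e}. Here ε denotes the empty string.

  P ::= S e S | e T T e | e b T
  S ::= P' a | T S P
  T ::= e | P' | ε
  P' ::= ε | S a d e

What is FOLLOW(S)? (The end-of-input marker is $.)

FIRST(P): from P::=S e S we get {a, e}; from P::=e T T e we get {e}; from P::=e b T we get {e}. So FIRST(P) = {a, e}.
FIRST(S): from S::=P' a we get {a, e}; from S::=T S P we get {a, e}. So FIRST(S) = {a, e}.
FIRST(P'): from P'::=ε we get {ε}; from P'::=S a d e we get {a, e}. So FIRST(P') = {ε, a, e}.
FIRST(T): from T::=e we get {e}; from T::=P' we get {ε, a, e}; from T::=ε we get {ε}. So FIRST(T) = {ε, a, e}.
FOLLOW(P) includes $ since P is the start symbol.
FOLLOW(P): in S::=T S P, the suffix after P is empty, so FOLLOW(P) ⊇ FOLLOW(S) = {$, a, e}. Thus FOLLOW(P) = {$, a, e}.
FOLLOW(S): in P::=S e S (occurrence 1), S is followed by e S with FIRST {e}; in P::=S e S (occurrence 2), the suffix after S is empty, so FOLLOW(S) ⊇ FOLLOW(P) = {$, a, e}; in S::=T S P, S is followed by P with FIRST {a, e}; in P'::=S a d e, S is followed by a d e with FIRST {a}. Thus FOLLOW(S) = {$, a, e}.
FOLLOW(T): in P::=e T T e (occurrence 1), T is followed by T e with FIRST {a, e}; in P::=e T T e (occurrence 2), T is followed by e with FIRST {e}; in P::=e b T, the suffix after T is empty, so FOLLOW(T) ⊇ FOLLOW(P) = {$, a, e}; in S::=T S P, T is followed by S P with FIRST {a, e}. Thus FOLLOW(T) = {$, a, e}.
FOLLOW(P'): in S::=P' a, P' is followed by a with FIRST {a}; in T::=P', the suffix after P' is empty, so FOLLOW(P') ⊇ FOLLOW(T) = {$, a, e}. Thus FOLLOW(P') = {$, a, e}.

{$, a, e}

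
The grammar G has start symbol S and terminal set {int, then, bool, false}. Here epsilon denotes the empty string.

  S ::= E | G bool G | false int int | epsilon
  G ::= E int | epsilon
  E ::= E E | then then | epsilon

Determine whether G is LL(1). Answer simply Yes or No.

No

FIRST(S) = {epsilon, bool, false, int, then}
FIRST(G) = {epsilon, int, then}
FIRST(E) = {epsilon, then}
FOLLOW(S) = {$}
FOLLOW(G) = {$, bool}
FOLLOW(E) = {$, int, then}
Cell M[E, $] receives both E ::= E E and E ::= epsilon — the grammar is not LL(1).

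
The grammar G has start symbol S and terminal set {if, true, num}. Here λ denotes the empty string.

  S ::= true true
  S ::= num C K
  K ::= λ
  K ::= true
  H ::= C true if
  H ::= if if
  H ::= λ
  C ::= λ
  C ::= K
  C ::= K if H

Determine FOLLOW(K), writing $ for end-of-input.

{$, if, true}

FIRST(S) = {num, true}
FIRST(K) = {λ, true}
FIRST(C) = {λ, if, true}  (via K, K if H)
FIRST(H) = {λ, if, true}  (via C true if)
FOLLOW(S) includes $ since S is the start symbol.
FOLLOW(S): S appears on no right-hand side. Thus FOLLOW(S) = {$}.
FOLLOW(C): in S::=num C K, C is followed by K with FIRST {λ, true}; in S::=num C K, the suffix after C is nullable, so FOLLOW(C) ⊇ FOLLOW(S) = {$}; in H::=C true if, C is followed by true if with FIRST {true}. Thus FOLLOW(C) = {$, true}.
FOLLOW(K): in S::=num C K, the suffix after K is empty, so FOLLOW(K) ⊇ FOLLOW(S) = {$}; in C::=K, the suffix after K is empty, so FOLLOW(K) ⊇ FOLLOW(C) = {$, true}; in C::=K if H, K is followed by if H with FIRST {if}. Thus FOLLOW(K) = {$, if, true}.
FOLLOW(H): in C::=K if H, the suffix after H is empty, so FOLLOW(H) ⊇ FOLLOW(C) = {$, true}. Thus FOLLOW(H) = {$, true}.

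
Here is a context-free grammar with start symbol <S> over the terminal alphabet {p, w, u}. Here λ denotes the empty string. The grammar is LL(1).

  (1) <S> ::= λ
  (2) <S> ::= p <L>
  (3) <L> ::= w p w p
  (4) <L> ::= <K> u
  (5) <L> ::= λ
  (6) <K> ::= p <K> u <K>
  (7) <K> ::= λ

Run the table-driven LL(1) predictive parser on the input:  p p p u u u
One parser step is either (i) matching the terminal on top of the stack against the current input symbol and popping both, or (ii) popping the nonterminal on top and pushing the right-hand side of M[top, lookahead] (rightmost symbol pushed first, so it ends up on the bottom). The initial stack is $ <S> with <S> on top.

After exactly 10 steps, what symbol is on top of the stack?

      Stack                  Input          Action
   1  $ <S>                  p p p u u u $  expand <S> ::= p <L>
   2  $ <L> p                p p p u u u $  match p
   3  $ <L>                  p p u u u $    expand <L> ::= <K> u
   4  $ u <K>                p p u u u $    expand <K> ::= p <K> u <K>
   5  $ u <K> u <K> p        p p u u u $    match p
   6  $ u <K> u <K>          p u u u $      expand <K> ::= p <K> u <K>
   7  $ u <K> u <K> u <K> p  p u u u $      match p
   8  $ u <K> u <K> u <K>    u u u $        expand <K> ::= λ
   9  $ u <K> u <K> u        u u u $        match u
  10  $ u <K> u <K>          u u $          expand <K> ::= λ
Stack after step 10: $ u <K> u (top = u).

u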